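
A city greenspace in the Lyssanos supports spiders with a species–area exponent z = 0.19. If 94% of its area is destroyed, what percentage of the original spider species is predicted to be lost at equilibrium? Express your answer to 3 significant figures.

S_new/S_old = (A_new/A_old)^z = 0.06^0.19
= exp(0.19 × ln 0.06) = exp(0.19 × -2.8134) = exp(-0.5345) ≈ 0.5859
Fraction lost = 1 − 0.5859 = 0.4141

41.4%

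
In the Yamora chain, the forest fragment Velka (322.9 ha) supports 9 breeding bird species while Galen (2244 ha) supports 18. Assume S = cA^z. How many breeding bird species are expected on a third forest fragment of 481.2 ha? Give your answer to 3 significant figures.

10.4

z = ln(18/9) / ln(2244/322.9) = 0.6931 / 1.9387 = 0.3575
c = 9 / 322.9^0.3575 = 9 / 7.89 = 1.141
S₃ = 1.141 × 481.2^0.3575 = 1.141 × 9.1 ≈ 10.38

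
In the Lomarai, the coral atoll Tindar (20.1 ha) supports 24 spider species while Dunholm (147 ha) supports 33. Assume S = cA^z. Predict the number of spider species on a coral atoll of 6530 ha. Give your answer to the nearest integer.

z = ln(33/24) / ln(147/20.1) = 0.3185 / 1.9897 = 0.1601
c = 24 / 20.1^0.1601 = 24 / 1.617 = 14.85
S₃ = 14.85 × 6530^0.1601 = 14.85 × 4.079 ≈ 60.56

61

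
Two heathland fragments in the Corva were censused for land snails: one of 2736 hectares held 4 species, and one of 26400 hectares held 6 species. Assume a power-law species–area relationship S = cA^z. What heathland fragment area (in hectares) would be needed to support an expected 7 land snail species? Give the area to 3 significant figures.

z = ln(6/4) / ln(26400/2736) = 0.4055 / 2.2669 = 0.1789
c = 4 / 2736^0.1789 = 4 / 4.119 = 0.9711
A = (7/0.9711)^(1/0.1789) ⇒ ln A = ln(7.208)/0.1789 = 11.0429
A = e^11.0429 ≈ 62501 hectares

62500 hectares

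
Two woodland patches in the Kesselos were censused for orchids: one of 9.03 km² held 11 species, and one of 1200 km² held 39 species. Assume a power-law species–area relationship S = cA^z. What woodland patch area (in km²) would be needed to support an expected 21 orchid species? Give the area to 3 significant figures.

110 km²

z = ln(39/11) / ln(1200/9.03) = 1.2657 / 4.8895 = 0.2589
c = 11 / 9.03^0.2589 = 11 / 1.768 = 6.223
A = (21/6.223)^(1/0.2589) ⇒ ln A = ln(3.374)/0.2589 = 4.6986
A = e^4.6986 ≈ 109.8 km²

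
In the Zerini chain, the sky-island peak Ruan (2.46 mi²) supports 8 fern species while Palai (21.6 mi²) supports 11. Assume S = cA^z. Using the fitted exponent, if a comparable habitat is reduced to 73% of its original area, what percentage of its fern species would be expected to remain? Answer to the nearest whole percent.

z = ln(11/8) / ln(21.6/2.46) = 0.3185 / 2.1725 = 0.1466
S_new/S_old = (A_new/A_old)^z = 0.73^0.1466 = exp(0.1466 × -0.3147) = 0.9549

95%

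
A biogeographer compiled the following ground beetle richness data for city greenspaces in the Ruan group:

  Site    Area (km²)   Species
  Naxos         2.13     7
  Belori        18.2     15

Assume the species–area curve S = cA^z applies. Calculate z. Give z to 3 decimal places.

0.355

Taking logs: ln S = ln c + z ln A, so z = (ln S₂ − ln S₁)/(ln A₂ − ln A₁).
z = ln(15/7) / ln(18.2/2.13) = ln(2.143) / ln(8.545) = 0.7621 / 2.1453 = 0.3553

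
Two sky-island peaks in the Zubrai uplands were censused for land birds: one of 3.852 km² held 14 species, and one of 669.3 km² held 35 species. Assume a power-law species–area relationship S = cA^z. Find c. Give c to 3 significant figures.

z = ln(S₂/S₁) / ln(A₂/A₁) = ln(35/14) / ln(669.3/3.852) = 0.9163 / 5.1576 = 0.1777
c = S₁ / A₁^z = 14 / 3.852^0.1777 = 14 / 1.271 = 11.02

11.0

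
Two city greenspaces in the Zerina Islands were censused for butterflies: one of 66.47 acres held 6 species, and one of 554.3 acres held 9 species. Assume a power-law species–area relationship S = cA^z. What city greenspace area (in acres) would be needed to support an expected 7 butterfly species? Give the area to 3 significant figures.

149 acres

z = ln(9/6) / ln(554.3/66.47) = 0.4055 / 2.1210 = 0.1912
c = 6 / 66.47^0.1912 = 6 / 2.231 = 2.69
A = (7/2.69)^(1/0.1912) ⇒ ln A = ln(2.602)/0.1912 = 5.0031
A = e^5.0031 ≈ 148.9 acres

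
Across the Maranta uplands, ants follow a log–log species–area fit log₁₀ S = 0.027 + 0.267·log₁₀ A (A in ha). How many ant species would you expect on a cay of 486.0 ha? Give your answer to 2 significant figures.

5.6

S = 1.064 × 486^0.267
ln S = ln 1.064 + 0.267 × ln 486 = 0.0622 + 0.267 × 6.1862 = 1.7139
S = e^1.7139 ≈ 5.55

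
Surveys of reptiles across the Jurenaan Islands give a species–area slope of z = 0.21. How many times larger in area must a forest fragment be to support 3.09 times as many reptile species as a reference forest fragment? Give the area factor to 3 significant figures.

215

(A₂/A₁)^0.21 = 3.09, so A₂/A₁ = 3.09^(1/0.21) = 3.09^4.762
ln(A₂/A₁) = ln 3.09 / 0.21 = 1.1282 / 0.21 = 5.3722
A₂/A₁ = e^5.3722 ≈ 215.3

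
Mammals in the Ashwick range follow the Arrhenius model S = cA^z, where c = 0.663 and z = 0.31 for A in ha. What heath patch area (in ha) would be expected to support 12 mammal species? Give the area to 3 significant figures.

12 = 0.663 × A^0.31  ⇒  A^0.31 = 12/0.663 = 18.1
ln A = ln(18.1) / 0.31 = 2.8959 / 0.31 = 9.3416
A = e^9.3416 ≈ 11402 ha

11400 ha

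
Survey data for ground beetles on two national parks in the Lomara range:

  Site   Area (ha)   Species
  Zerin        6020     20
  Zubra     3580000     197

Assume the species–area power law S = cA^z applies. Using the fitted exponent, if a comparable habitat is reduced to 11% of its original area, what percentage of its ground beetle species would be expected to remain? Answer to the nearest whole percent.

z = ln(197/20) / ln(3580000/6020) = 2.2875 / 6.3880 = 0.3581
S_new/S_old = (A_new/A_old)^z = 0.11^0.3581 = exp(0.3581 × -2.2073) = 0.4537

45%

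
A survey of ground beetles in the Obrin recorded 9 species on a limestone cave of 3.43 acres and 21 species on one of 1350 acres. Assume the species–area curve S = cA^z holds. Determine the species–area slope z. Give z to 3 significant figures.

Taking logs: ln S = ln c + z ln A, so z = (ln S₂ − ln S₁)/(ln A₂ − ln A₁).
z = ln(21/9) / ln(1350/3.43) = ln(2.333) / ln(393.6) = 0.8473 / 5.9753 = 0.1418

0.142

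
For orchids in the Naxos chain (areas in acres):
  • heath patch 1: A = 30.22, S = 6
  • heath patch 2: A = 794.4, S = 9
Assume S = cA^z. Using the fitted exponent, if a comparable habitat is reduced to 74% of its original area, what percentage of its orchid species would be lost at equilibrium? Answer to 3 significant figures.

3.67%

z = ln(9/6) / ln(794.4/30.22) = 0.4055 / 3.2691 = 0.1240
S_new/S_old = (A_new/A_old)^z = 0.74^0.1240 = exp(0.1240 × -0.3011) = 0.9633
Fraction lost = 1 − 0.9633 = 0.03666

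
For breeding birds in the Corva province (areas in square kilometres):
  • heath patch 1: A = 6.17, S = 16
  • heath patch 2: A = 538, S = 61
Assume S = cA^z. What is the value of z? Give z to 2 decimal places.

Taking logs: ln S = ln c + z ln A, so z = (ln S₂ − ln S₁)/(ln A₂ − ln A₁).
z = ln(61/16) / ln(538/6.17) = ln(3.812) / ln(87.2) = 1.3383 / 4.4682 = 0.2995

0.30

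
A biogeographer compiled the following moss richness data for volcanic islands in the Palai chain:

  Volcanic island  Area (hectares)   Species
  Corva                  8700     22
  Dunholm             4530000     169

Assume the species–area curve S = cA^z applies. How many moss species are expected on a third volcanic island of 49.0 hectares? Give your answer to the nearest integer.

4

z = ln(169/22) / ln(4530000/8700) = 2.0389 / 6.2552 = 0.3259
c = 22 / 8700^0.3259 = 22 / 19.23 = 1.144
S₃ = 1.144 × 49^0.3259 = 1.144 × 3.556 ≈ 4.067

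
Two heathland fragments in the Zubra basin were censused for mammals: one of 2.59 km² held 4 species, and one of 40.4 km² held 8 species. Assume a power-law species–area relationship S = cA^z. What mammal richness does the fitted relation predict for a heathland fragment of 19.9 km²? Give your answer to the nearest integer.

z = ln(8/4) / ln(40.4/2.59) = 0.6931 / 2.7472 = 0.2523
c = 4 / 2.59^0.2523 = 4 / 1.271 = 3.146
S₃ = 3.146 × 19.9^0.2523 = 3.146 × 2.127 ≈ 6.691

7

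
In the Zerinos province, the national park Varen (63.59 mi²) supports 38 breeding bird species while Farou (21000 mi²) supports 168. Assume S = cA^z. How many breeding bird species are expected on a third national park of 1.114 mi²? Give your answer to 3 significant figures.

z = ln(168/38) / ln(21000/63.59) = 1.4864 / 5.7998 = 0.2563
c = 38 / 63.59^0.2563 = 38 / 2.898 = 13.11
S₃ = 13.11 × 1.114^0.2563 = 13.11 × 1.028 ≈ 13.48

13.5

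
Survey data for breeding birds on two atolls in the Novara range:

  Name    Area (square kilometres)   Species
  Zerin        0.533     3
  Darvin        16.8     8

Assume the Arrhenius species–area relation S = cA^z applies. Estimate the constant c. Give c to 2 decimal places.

z = ln(S₂/S₁) / ln(A₂/A₁) = ln(8/3) / ln(16.8/0.533) = 0.9808 / 3.4506 = 0.2842
c = S₁ / A₁^z = 3 / 0.533^0.2842 = 3 / 0.8362 = 3.588

3.59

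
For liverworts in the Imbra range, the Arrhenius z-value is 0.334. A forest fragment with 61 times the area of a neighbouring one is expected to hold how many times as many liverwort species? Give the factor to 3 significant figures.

3.95

S₂/S₁ = (A₂/A₁)^z = 61^0.334
ln(S₂/S₁) = 0.334 × ln 61 = 0.334 × 4.1109 = 1.3730
S₂/S₁ = e^1.3730 ≈ 3.947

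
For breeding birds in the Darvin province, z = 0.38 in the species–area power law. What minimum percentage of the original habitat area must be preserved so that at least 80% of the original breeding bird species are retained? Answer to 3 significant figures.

Need (A_new/A_old)^0.38 = 0.8, so A_new/A_old = 0.8^(1/0.38) = 0.8^2.632
ln(A_new/A_old) = ln 0.8 / 0.38 = -0.2231 / 0.38 = -0.5872
A_new/A_old = e^-0.5872 ≈ 0.5559

55.6%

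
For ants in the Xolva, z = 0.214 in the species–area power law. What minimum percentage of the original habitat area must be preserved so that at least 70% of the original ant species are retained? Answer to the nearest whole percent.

19%

Need (A_new/A_old)^0.214 = 0.7, so A_new/A_old = 0.7^(1/0.214) = 0.7^4.673
ln(A_new/A_old) = ln 0.7 / 0.214 = -0.3567 / 0.214 = -1.6667
A_new/A_old = e^-1.6667 ≈ 0.1889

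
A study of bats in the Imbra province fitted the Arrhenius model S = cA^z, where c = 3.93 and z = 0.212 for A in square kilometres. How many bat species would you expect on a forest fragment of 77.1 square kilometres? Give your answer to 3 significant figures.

9.87

S = 3.93 × 77.1^0.212
ln S = ln 3.93 + 0.212 × ln 77.1 = 1.3686 + 0.212 × 4.3451 = 2.2898
S = e^2.2898 ≈ 9.873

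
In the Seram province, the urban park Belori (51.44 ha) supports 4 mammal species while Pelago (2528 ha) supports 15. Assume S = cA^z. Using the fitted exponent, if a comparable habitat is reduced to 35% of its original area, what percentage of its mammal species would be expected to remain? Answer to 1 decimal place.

70.0%

z = ln(15/4) / ln(2528/51.44) = 1.3218 / 3.8948 = 0.3394
S_new/S_old = (A_new/A_old)^z = 0.35^0.3394 = exp(0.3394 × -1.0498) = 0.7003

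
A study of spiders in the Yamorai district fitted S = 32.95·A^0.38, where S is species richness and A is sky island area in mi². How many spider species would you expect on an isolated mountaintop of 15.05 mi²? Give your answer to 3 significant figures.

92.3

S = 32.95 × 15.05^0.38
ln S = ln 32.95 + 0.38 × ln 15.05 = 3.4950 + 0.38 × 2.7114 = 4.5253
S = e^4.5253 ≈ 92.32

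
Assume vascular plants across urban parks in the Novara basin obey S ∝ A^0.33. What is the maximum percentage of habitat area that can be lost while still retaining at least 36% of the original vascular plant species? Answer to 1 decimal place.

95.5%

Need (A_new/A_old)^0.33 = 0.36, so A_new/A_old = 0.36^(1/0.33) = 0.36^3.03
ln(A_new/A_old) = ln 0.36 / 0.33 = -1.0217 / 0.33 = -3.0959
A_new/A_old = e^-3.0959 ≈ 0.04523
Fraction that can be lost = 1 − 0.04523 = 0.9548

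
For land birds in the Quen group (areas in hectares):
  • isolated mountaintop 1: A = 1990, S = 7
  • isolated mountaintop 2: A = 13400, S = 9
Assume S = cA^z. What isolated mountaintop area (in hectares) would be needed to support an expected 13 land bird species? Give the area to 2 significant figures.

220000 hectares

z = ln(9/7) / ln(13400/1990) = 0.2513 / 1.9071 = 0.1318
c = 7 / 1990^0.1318 = 7 / 2.721 = 2.573
A = (13/2.573)^(1/0.1318) ⇒ ln A = ln(5.053)/0.1318 = 12.2935
A = e^12.2935 ≈ 218277 hectares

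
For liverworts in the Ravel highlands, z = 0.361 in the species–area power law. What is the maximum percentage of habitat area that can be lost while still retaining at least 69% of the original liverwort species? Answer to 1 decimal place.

64.2%

Need (A_new/A_old)^0.361 = 0.69, so A_new/A_old = 0.69^(1/0.361) = 0.69^2.77
ln(A_new/A_old) = ln 0.69 / 0.361 = -0.3711 / 0.361 = -1.0279
A_new/A_old = e^-1.0279 ≈ 0.3578
Fraction that can be lost = 1 − 0.3578 = 0.6422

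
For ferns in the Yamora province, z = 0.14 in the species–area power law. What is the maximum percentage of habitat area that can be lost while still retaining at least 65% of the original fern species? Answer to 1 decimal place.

95.4%

Need (A_new/A_old)^0.14 = 0.65, so A_new/A_old = 0.65^(1/0.14) = 0.65^7.143
ln(A_new/A_old) = ln 0.65 / 0.14 = -0.4308 / 0.14 = -3.0770
A_new/A_old = e^-3.0770 ≈ 0.0461
Fraction that can be lost = 1 − 0.0461 = 0.9539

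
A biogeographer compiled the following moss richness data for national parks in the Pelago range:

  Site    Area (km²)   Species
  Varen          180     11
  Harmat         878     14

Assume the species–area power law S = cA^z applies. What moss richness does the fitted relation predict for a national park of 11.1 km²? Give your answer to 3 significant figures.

z = ln(14/11) / ln(878/180) = 0.2412 / 1.5847 = 0.1522
c = 11 / 180^0.1522 = 11 / 2.204 = 4.991
S₃ = 4.991 × 11.1^0.1522 = 4.991 × 1.442 ≈ 7.199

7.20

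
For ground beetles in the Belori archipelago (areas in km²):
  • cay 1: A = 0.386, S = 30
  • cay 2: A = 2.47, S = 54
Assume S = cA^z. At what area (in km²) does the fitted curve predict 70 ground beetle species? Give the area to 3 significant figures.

5.61 km²

z = ln(54/30) / ln(2.47/0.386) = 0.5878 / 1.8561 = 0.3167
c = 30 / 0.386^0.3167 = 30 / 0.7397 = 40.55
A = (70/40.55)^(1/0.3167) ⇒ ln A = ln(1.726)/0.3167 = 1.7237
A = e^1.7237 ≈ 5.605 km²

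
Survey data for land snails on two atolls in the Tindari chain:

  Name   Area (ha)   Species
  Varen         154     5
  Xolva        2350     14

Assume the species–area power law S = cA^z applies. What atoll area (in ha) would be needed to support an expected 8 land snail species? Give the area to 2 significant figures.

530 ha

z = ln(14/5) / ln(2350/154) = 1.0296 / 2.7252 = 0.3778
c = 5 / 154^0.3778 = 5 / 6.706 = 0.7456
A = (8/0.7456)^(1/0.3778) ⇒ ln A = ln(10.73)/0.3778 = 6.2810
A = e^6.2810 ≈ 534.3 ha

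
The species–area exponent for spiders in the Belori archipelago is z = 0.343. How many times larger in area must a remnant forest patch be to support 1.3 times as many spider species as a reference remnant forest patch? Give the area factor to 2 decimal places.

2.15

(A₂/A₁)^0.343 = 1.3, so A₂/A₁ = 1.3^(1/0.343) = 1.3^2.915
ln(A₂/A₁) = ln 1.3 / 0.343 = 0.2624 / 0.343 = 0.7649
A₂/A₁ = e^0.7649 ≈ 2.149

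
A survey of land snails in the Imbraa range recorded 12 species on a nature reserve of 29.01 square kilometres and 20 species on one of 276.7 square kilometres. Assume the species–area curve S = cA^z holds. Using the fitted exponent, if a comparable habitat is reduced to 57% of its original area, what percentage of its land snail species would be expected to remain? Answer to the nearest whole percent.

z = ln(20/12) / ln(276.7/29.01) = 0.5108 / 2.2553 = 0.2265
S_new/S_old = (A_new/A_old)^z = 0.57^0.2265 = exp(0.2265 × -0.5621) = 0.8805

88%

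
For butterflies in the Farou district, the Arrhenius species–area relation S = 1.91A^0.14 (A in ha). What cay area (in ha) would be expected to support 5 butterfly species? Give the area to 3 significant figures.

967 ha

5 = 1.91 × A^0.14  ⇒  A^0.14 = 5/1.91 = 2.618
ln A = ln(2.618) / 0.14 = 0.9623 / 0.14 = 6.8738
A = e^6.8738 ≈ 966.6 ha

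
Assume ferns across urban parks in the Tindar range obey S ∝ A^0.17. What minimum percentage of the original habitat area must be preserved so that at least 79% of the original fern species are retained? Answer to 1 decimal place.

Need (A_new/A_old)^0.17 = 0.79, so A_new/A_old = 0.79^(1/0.17) = 0.79^5.882
ln(A_new/A_old) = ln 0.79 / 0.17 = -0.2357 / 0.17 = -1.3866
A_new/A_old = e^-1.3866 ≈ 0.2499

25.0%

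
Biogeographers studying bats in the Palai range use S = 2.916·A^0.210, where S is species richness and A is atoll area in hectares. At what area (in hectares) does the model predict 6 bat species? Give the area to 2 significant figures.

6 = 2.916 × A^0.21  ⇒  A^0.21 = 6/2.916 = 2.058
ln A = ln(2.058) / 0.21 = 0.7215 / 0.21 = 3.4359
A = e^3.4359 ≈ 31.06 hectares

31 hectares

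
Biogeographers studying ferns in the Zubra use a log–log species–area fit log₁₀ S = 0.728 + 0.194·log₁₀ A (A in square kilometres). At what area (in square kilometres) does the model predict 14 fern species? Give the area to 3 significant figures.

14 = 5.346 × A^0.194  ⇒  A^0.194 = 14/5.346 = 2.619
ln A = ln(2.619) / 0.194 = 0.9628 / 0.194 = 4.9628
A = e^4.9628 ≈ 143 square kilometres

143 square kilometres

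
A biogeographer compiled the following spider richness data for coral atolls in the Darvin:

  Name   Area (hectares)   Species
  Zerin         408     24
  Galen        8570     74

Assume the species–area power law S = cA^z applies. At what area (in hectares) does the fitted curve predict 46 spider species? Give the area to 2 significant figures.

2400 hectares

z = ln(74/24) / ln(8570/408) = 1.1260 / 3.0448 = 0.3698
c = 24 / 408^0.3698 = 24 / 9.236 = 2.599
A = (46/2.599)^(1/0.3698) ⇒ ln A = ln(17.7)/0.3698 = 7.7705
A = e^7.7705 ≈ 2370 hectares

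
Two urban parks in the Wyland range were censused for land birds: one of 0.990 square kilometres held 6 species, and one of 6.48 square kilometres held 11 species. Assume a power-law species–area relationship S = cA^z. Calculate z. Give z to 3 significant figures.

0.323

Taking logs: ln S = ln c + z ln A, so z = (ln S₂ − ln S₁)/(ln A₂ − ln A₁).
z = ln(11/6) / ln(6.48/0.99) = ln(1.833) / ln(6.545) = 0.6061 / 1.8788 = 0.3226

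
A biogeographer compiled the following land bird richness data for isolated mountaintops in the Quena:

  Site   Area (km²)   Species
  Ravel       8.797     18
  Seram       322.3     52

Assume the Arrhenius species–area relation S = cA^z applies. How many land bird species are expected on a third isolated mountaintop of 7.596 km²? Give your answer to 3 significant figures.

z = ln(52/18) / ln(322.3/8.797) = 1.0609 / 3.6011 = 0.2946
c = 18 / 8.797^0.2946 = 18 / 1.898 = 9.486
S₃ = 9.486 × 7.596^0.2946 = 9.486 × 1.817 ≈ 17.24

17.2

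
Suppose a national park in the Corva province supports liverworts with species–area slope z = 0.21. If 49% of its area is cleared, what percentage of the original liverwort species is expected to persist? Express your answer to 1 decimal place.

S_new/S_old = (A_new/A_old)^z = 0.51^0.21
= exp(0.21 × ln 0.51) = exp(0.21 × -0.6733) = exp(-0.1414) ≈ 0.8681

86.8%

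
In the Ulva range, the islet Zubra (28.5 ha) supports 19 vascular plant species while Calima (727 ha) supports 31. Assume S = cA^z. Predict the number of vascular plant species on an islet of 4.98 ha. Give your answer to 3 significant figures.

z = ln(31/19) / ln(727/28.5) = 0.4895 / 3.2390 = 0.1511
c = 19 / 28.5^0.1511 = 19 / 1.659 = 11.45
S₃ = 11.45 × 4.98^0.1511 = 11.45 × 1.275 ≈ 14.6

14.6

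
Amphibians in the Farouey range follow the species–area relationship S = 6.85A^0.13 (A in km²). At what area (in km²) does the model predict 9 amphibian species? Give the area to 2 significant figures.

9 = 6.85 × A^0.13  ⇒  A^0.13 = 9/6.85 = 1.314
ln A = ln(1.314) / 0.13 = 0.2730 / 0.13 = 2.0998
A = e^2.0998 ≈ 8.165 km²

8.2 km²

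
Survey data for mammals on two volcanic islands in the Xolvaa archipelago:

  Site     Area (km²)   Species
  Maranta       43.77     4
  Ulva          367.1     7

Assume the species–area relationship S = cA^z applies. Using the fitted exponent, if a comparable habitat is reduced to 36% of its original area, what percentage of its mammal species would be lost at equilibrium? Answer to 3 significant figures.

23.6%

z = ln(7/4) / ln(367.1/43.77) = 0.5596 / 2.1267 = 0.2631
S_new/S_old = (A_new/A_old)^z = 0.36^0.2631 = exp(0.2631 × -1.0217) = 0.7643
Fraction lost = 1 − 0.7643 = 0.2357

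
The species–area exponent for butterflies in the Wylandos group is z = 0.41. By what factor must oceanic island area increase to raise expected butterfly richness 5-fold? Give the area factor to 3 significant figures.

(A₂/A₁)^0.41 = 5, so A₂/A₁ = 5^(1/0.41) = 5^2.439
ln(A₂/A₁) = ln 5 / 0.41 = 1.6094 / 0.41 = 3.9255
A₂/A₁ = e^3.9255 ≈ 50.68

50.7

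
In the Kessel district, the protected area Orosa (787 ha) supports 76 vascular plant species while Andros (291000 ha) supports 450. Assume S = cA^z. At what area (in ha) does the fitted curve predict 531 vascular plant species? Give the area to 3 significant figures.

z = ln(450/76) / ln(291000/787) = 1.7785 / 5.9129 = 0.3008
c = 76 / 787^0.3008 = 76 / 7.431 = 10.23
A = (531/10.23)^(1/0.3008) ⇒ ln A = ln(51.92)/0.3008 = 13.1313
A = e^13.1313 ≈ 504513 ha

505000 ha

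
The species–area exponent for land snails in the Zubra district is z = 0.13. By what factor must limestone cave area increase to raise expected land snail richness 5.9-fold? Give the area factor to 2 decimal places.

(A₂/A₁)^0.13 = 5.9, so A₂/A₁ = 5.9^(1/0.13) = 5.9^7.692
ln(A₂/A₁) = ln 5.9 / 0.13 = 1.7750 / 0.13 = 13.6535
A₂/A₁ = e^13.6535 ≈ 850415

850414.90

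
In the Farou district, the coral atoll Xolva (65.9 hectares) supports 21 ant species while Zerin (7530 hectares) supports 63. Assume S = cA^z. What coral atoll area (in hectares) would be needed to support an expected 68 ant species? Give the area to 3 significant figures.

z = ln(63/21) / ln(7530/65.9) = 1.0986 / 4.7385 = 0.2318
c = 21 / 65.9^0.2318 = 21 / 2.641 = 7.953
A = (68/7.953)^(1/0.2318) ⇒ ln A = ln(8.551)/0.2318 = 9.2561
A = e^9.2561 ≈ 10468 hectares

10500 hectares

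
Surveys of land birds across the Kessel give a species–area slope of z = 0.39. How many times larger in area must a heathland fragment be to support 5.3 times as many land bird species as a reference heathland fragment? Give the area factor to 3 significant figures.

(A₂/A₁)^0.39 = 5.3, so A₂/A₁ = 5.3^(1/0.39) = 5.3^2.564
ln(A₂/A₁) = ln 5.3 / 0.39 = 1.6677 / 0.39 = 4.2762
A₂/A₁ = e^4.2762 ≈ 71.96

72.0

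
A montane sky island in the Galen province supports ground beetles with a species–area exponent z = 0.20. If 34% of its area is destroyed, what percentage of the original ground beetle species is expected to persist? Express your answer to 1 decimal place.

92.0%

S_new/S_old = (A_new/A_old)^z = 0.66^0.2
= exp(0.2 × ln 0.66) = exp(0.2 × -0.4155) = exp(-0.0831) ≈ 0.9203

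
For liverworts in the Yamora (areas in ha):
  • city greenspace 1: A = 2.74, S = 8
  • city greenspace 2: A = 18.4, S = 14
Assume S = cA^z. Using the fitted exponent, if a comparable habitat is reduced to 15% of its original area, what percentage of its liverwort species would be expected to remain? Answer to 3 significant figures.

z = ln(14/8) / ln(18.4/2.74) = 0.5596 / 1.9044 = 0.2939
S_new/S_old = (A_new/A_old)^z = 0.15^0.2939 = exp(0.2939 × -1.8971) = 0.5727

57.3%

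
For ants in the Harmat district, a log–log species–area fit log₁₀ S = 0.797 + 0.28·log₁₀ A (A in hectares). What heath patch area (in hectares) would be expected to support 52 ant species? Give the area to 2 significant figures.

52 = 6.266 × A^0.28  ⇒  A^0.28 = 52/6.266 = 8.299
ln A = ln(8.299) / 0.28 = 2.1161 / 0.28 = 7.5574
A = e^7.5574 ≈ 1915 hectares

1900 hectares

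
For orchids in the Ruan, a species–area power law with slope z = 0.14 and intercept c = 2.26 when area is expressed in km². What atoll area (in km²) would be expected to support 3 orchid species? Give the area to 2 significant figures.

7.6 km²

3 = 2.26 × A^0.14  ⇒  A^0.14 = 3/2.26 = 1.327
ln A = ln(1.327) / 0.14 = 0.2832 / 0.14 = 2.0232
A = e^2.0232 ≈ 7.562 km²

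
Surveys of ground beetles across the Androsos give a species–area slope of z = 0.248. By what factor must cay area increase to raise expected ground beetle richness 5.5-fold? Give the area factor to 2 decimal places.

966.79

(A₂/A₁)^0.248 = 5.5, so A₂/A₁ = 5.5^(1/0.248) = 5.5^4.032
ln(A₂/A₁) = ln 5.5 / 0.248 = 1.7047 / 0.248 = 6.8740
A₂/A₁ = e^6.8740 ≈ 966.8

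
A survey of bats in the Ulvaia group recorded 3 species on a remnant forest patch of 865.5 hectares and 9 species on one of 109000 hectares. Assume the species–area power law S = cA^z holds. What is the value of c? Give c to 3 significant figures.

z = ln(S₂/S₁) / ln(A₂/A₁) = ln(9/3) / ln(109000/865.5) = 1.0986 / 4.8358 = 0.2272
c = S₁ / A₁^z = 3 / 865.5^0.2272 = 3 / 4.648 = 0.6454

0.645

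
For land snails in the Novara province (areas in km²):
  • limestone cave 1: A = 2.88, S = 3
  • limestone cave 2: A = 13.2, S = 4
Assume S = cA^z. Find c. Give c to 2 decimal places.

2.46

z = ln(S₂/S₁) / ln(A₂/A₁) = ln(4/3) / ln(13.2/2.88) = 0.2877 / 1.5224 = 0.1890
c = S₁ / A₁^z = 3 / 2.88^0.1890 = 3 / 1.221 = 2.456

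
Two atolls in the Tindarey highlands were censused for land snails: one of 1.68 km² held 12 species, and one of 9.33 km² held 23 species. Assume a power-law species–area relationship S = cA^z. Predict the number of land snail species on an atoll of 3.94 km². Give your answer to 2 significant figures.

17

z = ln(23/12) / ln(9.33/1.68) = 0.6506 / 1.7144 = 0.3795
c = 12 / 1.68^0.3795 = 12 / 1.218 = 9.856
S₃ = 9.856 × 3.94^0.3795 = 9.856 × 1.683 ≈ 16.58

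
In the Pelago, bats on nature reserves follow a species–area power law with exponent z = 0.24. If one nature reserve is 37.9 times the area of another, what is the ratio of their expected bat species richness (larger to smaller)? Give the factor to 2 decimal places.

S₂/S₁ = (A₂/A₁)^z = 37.9^0.24
ln(S₂/S₁) = 0.24 × ln 37.9 = 0.24 × 3.6350 = 0.8724
S₂/S₁ = e^0.8724 ≈ 2.393

2.39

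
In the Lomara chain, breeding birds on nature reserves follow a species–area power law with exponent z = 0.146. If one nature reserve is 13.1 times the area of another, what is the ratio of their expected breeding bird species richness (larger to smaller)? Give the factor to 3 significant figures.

S₂/S₁ = (A₂/A₁)^z = 13.1^0.146
ln(S₂/S₁) = 0.146 × ln 13.1 = 0.146 × 2.5726 = 0.3756
S₂/S₁ = e^0.3756 ≈ 1.456

1.46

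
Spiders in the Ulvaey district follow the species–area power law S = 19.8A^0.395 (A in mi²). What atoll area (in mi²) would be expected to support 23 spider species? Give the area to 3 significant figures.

1.46 mi²

23 = 19.8 × A^0.395  ⇒  A^0.395 = 23/19.8 = 1.162
ln A = ln(1.162) / 0.395 = 0.1498 / 0.395 = 0.3793
A = e^0.3793 ≈ 1.461 mi²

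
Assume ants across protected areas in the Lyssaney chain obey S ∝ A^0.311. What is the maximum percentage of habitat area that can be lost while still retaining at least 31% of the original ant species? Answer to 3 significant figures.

97.7%

Need (A_new/A_old)^0.311 = 0.31, so A_new/A_old = 0.31^(1/0.311) = 0.31^3.215
ln(A_new/A_old) = ln 0.31 / 0.311 = -1.1712 / 0.311 = -3.7659
A_new/A_old = e^-3.7659 ≈ 0.02315
Fraction that can be lost = 1 − 0.02315 = 0.9769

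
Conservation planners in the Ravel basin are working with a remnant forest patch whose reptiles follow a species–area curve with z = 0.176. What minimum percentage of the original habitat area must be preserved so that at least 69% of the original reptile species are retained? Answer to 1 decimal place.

Need (A_new/A_old)^0.176 = 0.69, so A_new/A_old = 0.69^(1/0.176) = 0.69^5.682
ln(A_new/A_old) = ln 0.69 / 0.176 = -0.3711 / 0.176 = -2.1083
A_new/A_old = e^-2.1083 ≈ 0.1214

12.1%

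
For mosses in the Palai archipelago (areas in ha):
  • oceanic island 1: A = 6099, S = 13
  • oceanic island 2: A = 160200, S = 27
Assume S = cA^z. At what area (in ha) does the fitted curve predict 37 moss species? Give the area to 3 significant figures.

z = ln(27/13) / ln(160200/6099) = 0.7309 / 3.2683 = 0.2236
c = 13 / 6099^0.2236 = 13 / 7.023 = 1.851
A = (37/1.851)^(1/0.2236) ⇒ ln A = ln(19.99)/0.2236 = 13.3931
A = e^13.3931 ≈ 655479 ha

655000 ha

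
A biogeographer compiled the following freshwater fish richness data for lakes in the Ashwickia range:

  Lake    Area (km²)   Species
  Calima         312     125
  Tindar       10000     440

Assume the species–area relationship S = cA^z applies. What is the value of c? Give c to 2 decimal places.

z = ln(S₂/S₁) / ln(A₂/A₁) = ln(440/125) / ln(10000/312) = 1.2585 / 3.4673 = 0.3629
c = S₁ / A₁^z = 125 / 312^0.3629 = 125 / 8.04 = 15.55

15.55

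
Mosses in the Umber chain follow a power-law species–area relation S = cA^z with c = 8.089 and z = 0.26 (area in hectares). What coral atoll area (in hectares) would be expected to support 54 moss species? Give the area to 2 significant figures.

54 = 8.089 × A^0.26  ⇒  A^0.26 = 54/8.089 = 6.676
ln A = ln(6.676) / 0.26 = 1.8985 / 0.26 = 7.3018
A = e^7.3018 ≈ 1483 hectares

1500 hectares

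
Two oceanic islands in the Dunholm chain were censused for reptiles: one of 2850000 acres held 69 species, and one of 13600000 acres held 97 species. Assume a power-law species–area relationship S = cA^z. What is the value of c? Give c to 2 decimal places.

z = ln(S₂/S₁) / ln(A₂/A₁) = ln(97/69) / ln(13600000/2850000) = 0.3406 / 1.5628 = 0.2180
c = S₁ / A₁^z = 69 / 2850000^0.2180 = 69 / 25.52 = 2.704

2.70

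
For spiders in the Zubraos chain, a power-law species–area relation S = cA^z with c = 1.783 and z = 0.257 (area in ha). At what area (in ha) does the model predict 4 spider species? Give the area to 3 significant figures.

23.2 ha

4 = 1.783 × A^0.257  ⇒  A^0.257 = 4/1.783 = 2.243
ln A = ln(2.243) / 0.257 = 0.8080 / 0.257 = 3.1440
A = e^3.1440 ≈ 23.2 ha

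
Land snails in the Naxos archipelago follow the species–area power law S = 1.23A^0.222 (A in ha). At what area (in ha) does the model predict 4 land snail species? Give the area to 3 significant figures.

4 = 1.23 × A^0.222  ⇒  A^0.222 = 4/1.23 = 3.252
ln A = ln(3.252) / 0.222 = 1.1793 / 0.222 = 5.3121
A = e^5.3121 ≈ 202.8 ha

203 ha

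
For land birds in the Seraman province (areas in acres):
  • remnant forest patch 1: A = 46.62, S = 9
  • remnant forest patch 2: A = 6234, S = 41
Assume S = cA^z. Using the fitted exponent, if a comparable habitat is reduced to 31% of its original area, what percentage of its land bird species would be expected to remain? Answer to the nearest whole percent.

70%

z = ln(41/9) / ln(6234/46.62) = 1.5163 / 4.8957 = 0.3097
S_new/S_old = (A_new/A_old)^z = 0.31^0.3097 = exp(0.3097 × -1.1712) = 0.6958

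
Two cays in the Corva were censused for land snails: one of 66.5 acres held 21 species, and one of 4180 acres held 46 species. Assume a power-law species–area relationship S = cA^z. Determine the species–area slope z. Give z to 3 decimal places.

0.189

Taking logs: ln S = ln c + z ln A, so z = (ln S₂ − ln S₁)/(ln A₂ − ln A₁).
z = ln(46/21) / ln(4180/66.5) = ln(2.19) / ln(62.86) = 0.7841 / 4.1409 = 0.1894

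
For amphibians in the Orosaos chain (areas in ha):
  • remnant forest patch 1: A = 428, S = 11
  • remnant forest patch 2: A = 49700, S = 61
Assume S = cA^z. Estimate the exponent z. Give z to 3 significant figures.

0.360

Taking logs: ln S = ln c + z ln A, so z = (ln S₂ − ln S₁)/(ln A₂ − ln A₁).
z = ln(61/11) / ln(49700/428) = ln(5.545) / ln(116.1) = 1.7130 / 4.7546 = 0.3603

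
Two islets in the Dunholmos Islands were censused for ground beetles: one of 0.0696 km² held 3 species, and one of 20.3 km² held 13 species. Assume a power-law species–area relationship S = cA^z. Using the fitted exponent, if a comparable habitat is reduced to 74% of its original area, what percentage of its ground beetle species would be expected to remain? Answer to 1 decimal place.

92.5%

z = ln(13/3) / ln(20.3/0.0696) = 1.4663 / 5.6756 = 0.2584
S_new/S_old = (A_new/A_old)^z = 0.74^0.2584 = exp(0.2584 × -0.3011) = 0.9252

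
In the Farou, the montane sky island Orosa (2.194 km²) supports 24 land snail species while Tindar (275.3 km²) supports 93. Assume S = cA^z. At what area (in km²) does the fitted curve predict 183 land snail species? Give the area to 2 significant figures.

3100 km²

z = ln(93/24) / ln(275.3/2.194) = 1.3545 / 4.8321 = 0.2803
c = 24 / 2.194^0.2803 = 24 / 1.246 = 19.26
A = (183/19.26)^(1/0.2803) ⇒ ln A = ln(9.504)/0.2803 = 8.0326
A = e^8.0326 ≈ 3080 km²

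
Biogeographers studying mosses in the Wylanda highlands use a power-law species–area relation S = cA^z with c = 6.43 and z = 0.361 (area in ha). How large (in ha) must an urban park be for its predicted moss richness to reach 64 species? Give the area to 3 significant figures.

64 = 6.43 × A^0.361  ⇒  A^0.361 = 64/6.43 = 9.953
ln A = ln(9.953) / 0.361 = 2.2979 / 0.361 = 6.3654
A = e^6.3654 ≈ 581.4 ha

581 ha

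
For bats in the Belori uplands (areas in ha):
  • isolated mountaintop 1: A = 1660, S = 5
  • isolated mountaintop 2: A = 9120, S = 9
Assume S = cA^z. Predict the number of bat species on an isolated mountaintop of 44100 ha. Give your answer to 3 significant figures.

z = ln(9/5) / ln(9120/1660) = 0.5878 / 1.7037 = 0.3450
c = 5 / 1660^0.3450 = 5 / 12.91 = 0.3872
S₃ = 0.3872 × 44100^0.3450 = 0.3872 × 40.03 ≈ 15.5

15.5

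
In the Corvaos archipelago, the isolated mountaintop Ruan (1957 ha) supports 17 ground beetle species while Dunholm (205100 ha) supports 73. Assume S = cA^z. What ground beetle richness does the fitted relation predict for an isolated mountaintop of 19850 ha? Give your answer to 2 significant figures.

35

z = ln(73/17) / ln(205100/1957) = 1.4572 / 4.6521 = 0.3132
c = 17 / 1957^0.3132 = 17 / 10.74 = 1.583
S₃ = 1.583 × 19850^0.3132 = 1.583 × 22.2 ≈ 35.13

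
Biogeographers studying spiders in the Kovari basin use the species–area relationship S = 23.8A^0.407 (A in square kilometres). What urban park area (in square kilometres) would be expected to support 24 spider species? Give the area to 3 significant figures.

1.02 square kilometres

24 = 23.8 × A^0.407  ⇒  A^0.407 = 24/23.8 = 1.008
ln A = ln(1.008) / 0.407 = 0.0084 / 0.407 = 0.0206
A = e^0.0206 ≈ 1.021 square kilometres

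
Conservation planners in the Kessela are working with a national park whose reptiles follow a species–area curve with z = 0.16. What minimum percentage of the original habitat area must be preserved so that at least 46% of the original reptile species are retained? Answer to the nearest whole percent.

Need (A_new/A_old)^0.16 = 0.46, so A_new/A_old = 0.46^(1/0.16) = 0.46^6.25
ln(A_new/A_old) = ln 0.46 / 0.16 = -0.7765 / 0.16 = -4.8533
A_new/A_old = e^-4.8533 ≈ 0.007803

1%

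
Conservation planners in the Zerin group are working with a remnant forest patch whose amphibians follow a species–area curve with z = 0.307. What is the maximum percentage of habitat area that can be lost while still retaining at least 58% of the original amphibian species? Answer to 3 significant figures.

Need (A_new/A_old)^0.307 = 0.58, so A_new/A_old = 0.58^(1/0.307) = 0.58^3.257
ln(A_new/A_old) = ln 0.58 / 0.307 = -0.5447 / 0.307 = -1.7744
A_new/A_old = e^-1.7744 ≈ 0.1696
Fraction that can be lost = 1 − 0.1696 = 0.8304

83.0%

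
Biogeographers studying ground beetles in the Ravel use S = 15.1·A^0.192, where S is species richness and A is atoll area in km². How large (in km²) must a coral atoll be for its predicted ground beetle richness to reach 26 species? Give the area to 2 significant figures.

17 km²

26 = 15.1 × A^0.192  ⇒  A^0.192 = 26/15.1 = 1.722
ln A = ln(1.722) / 0.192 = 0.5434 / 0.192 = 2.8302
A = e^2.8302 ≈ 16.95 km²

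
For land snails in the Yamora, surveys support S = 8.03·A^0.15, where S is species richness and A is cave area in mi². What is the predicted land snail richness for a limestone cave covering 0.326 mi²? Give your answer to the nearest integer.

S = 8.03 × 0.326^0.15
ln S = ln 8.03 + 0.15 × ln 0.326 = 2.0832 + 0.15 × -1.1209 = 1.9151
S = e^1.9151 ≈ 6.787

7 species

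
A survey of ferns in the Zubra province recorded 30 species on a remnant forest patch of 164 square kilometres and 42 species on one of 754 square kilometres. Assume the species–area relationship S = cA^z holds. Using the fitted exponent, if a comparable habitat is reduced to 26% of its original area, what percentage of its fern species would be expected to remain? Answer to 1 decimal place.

z = ln(42/30) / ln(754/164) = 0.3365 / 1.5255 = 0.2206
S_new/S_old = (A_new/A_old)^z = 0.26^0.2206 = exp(0.2206 × -1.3471) = 0.743

74.3%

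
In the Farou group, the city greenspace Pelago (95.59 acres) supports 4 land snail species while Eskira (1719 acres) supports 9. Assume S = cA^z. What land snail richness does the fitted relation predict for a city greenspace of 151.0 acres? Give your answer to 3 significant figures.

z = ln(9/4) / ln(1719/95.59) = 0.8109 / 2.8894 = 0.2807
c = 4 / 95.59^0.2807 = 4 / 3.596 = 1.112
S₃ = 1.112 × 151^0.2807 = 1.112 × 4.088 ≈ 4.548

4.55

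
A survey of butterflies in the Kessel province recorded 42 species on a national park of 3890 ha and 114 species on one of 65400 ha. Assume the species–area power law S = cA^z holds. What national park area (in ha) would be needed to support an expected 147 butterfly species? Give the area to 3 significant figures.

134000 ha

z = ln(114/42) / ln(65400/3890) = 0.9985 / 2.8221 = 0.3538
c = 42 / 3890^0.3538 = 42 / 18.63 = 2.254
A = (147/2.254)^(1/0.3538) ⇒ ln A = ln(65.2)/0.3538 = 11.8068
A = e^11.8068 ≈ 134163 ha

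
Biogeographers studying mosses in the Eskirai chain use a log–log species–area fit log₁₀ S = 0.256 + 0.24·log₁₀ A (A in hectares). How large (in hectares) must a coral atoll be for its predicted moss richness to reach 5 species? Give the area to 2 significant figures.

5 = 1.803 × A^0.24  ⇒  A^0.24 = 5/1.803 = 2.773
ln A = ln(2.773) / 0.24 = 1.0200 / 0.24 = 4.2499
A = e^4.2499 ≈ 70.1 hectares

70 hectares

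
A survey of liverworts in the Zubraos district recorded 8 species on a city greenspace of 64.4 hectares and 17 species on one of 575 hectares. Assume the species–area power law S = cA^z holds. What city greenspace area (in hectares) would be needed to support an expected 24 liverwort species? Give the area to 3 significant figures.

z = ln(17/8) / ln(575/64.4) = 0.7538 / 2.1893 = 0.3443
c = 8 / 64.4^0.3443 = 8 / 4.196 = 1.907
A = (24/1.907)^(1/0.3443) ⇒ ln A = ln(12.59)/0.3443 = 7.3559
A = e^7.3559 ≈ 1565 hectares

1570 hectares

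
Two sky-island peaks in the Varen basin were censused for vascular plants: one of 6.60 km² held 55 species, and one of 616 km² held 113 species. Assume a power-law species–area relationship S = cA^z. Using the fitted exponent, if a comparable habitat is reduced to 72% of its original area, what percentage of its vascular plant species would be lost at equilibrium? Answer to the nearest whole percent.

z = ln(113/55) / ln(616/6.6) = 0.7201 / 4.5362 = 0.1587
S_new/S_old = (A_new/A_old)^z = 0.72^0.1587 = exp(0.1587 × -0.3285) = 0.9492
Fraction lost = 1 − 0.9492 = 0.05081

5%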